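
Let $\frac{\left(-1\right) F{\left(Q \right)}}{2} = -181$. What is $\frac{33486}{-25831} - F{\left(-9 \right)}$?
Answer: $- \frac{9384308}{25831} \approx -363.3$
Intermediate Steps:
$F{\left(Q \right)} = 362$ ($F{\left(Q \right)} = \left(-2\right) \left(-181\right) = 362$)
$\frac{33486}{-25831} - F{\left(-9 \right)} = \frac{33486}{-25831} - 362 = 33486 \left(- \frac{1}{25831}\right) - 362 = - \frac{33486}{25831} - 362 = - \frac{9384308}{25831}$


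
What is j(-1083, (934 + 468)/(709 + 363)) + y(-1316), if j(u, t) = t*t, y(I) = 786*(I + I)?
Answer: -594343683191/287296 ≈ -2.0688e+6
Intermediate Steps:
y(I) = 1572*I (y(I) = 786*(2*I) = 1572*I)
j(u, t) = t**2
j(-1083, (934 + 468)/(709 + 363)) + y(-1316) = ((934 + 468)/(709 + 363))**2 + 1572*(-1316) = (1402/1072)**2 - 2068752 = (1402*(1/1072))**2 - 2068752 = (701/536)**2 - 2068752 = 491401/287296 - 2068752 = -594343683191/287296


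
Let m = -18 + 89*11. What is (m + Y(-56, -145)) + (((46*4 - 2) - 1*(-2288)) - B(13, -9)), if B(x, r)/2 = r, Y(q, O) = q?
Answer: 3393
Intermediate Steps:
m = 961 (m = -18 + 979 = 961)
B(x, r) = 2*r
(m + Y(-56, -145)) + (((46*4 - 2) - 1*(-2288)) - B(13, -9)) = (961 - 56) + (((46*4 - 2) - 1*(-2288)) - 2*(-9)) = 905 + (((184 - 2) + 2288) - 1*(-18)) = 905 + ((182 + 2288) + 18) = 905 + (2470 + 18) = 905 + 2488 = 3393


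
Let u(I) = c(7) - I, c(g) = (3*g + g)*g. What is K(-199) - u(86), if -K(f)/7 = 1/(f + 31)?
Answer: -2639/24 ≈ -109.96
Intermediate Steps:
c(g) = 4*g² (c(g) = (4*g)*g = 4*g²)
u(I) = 196 - I (u(I) = 4*7² - I = 4*49 - I = 196 - I)
K(f) = -7/(31 + f) (K(f) = -7/(f + 31) = -7/(31 + f))
K(-199) - u(86) = -7/(31 - 199) - (196 - 1*86) = -7/(-168) - (196 - 86) = -7*(-1/168) - 1*110 = 1/24 - 110 = -2639/24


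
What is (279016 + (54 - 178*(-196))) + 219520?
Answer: 533478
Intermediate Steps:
(279016 + (54 - 178*(-196))) + 219520 = (279016 + (54 + 34888)) + 219520 = (279016 + 34942) + 219520 = 313958 + 219520 = 533478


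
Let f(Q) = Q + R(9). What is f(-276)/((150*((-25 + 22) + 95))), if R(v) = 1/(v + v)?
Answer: -4967/248400 ≈ -0.019996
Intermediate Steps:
R(v) = 1/(2*v)
f(Q) = 1/18 + Q (f(Q) = Q + (½)/9 = Q + (½)*(⅑) = Q + 1/18 = 1/18 + Q)
f(-276)/((150*((-25 + 22) + 95))) = (1/18 - 276)/((150*((-25 + 22) + 95))) = -4967*1/(150*(-3 + 95))/18 = -4967/(18*(150*92)) = -4967/18/13800 = -4967/18*1/13800 = -4967/248400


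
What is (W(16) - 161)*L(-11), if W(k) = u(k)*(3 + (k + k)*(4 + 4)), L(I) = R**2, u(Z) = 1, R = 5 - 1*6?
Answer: 98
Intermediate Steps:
R = -1 (R = 5 - 6 = -1)
L(I) = 1 (L(I) = (-1)**2 = 1)
W(k) = 3 + 16*k (W(k) = 1*(3 + (k + k)*(4 + 4)) = 1*(3 + (2*k)*8) = 1*(3 + 16*k) = 3 + 16*k)
(W(16) - 161)*L(-11) = ((3 + 16*16) - 161)*1 = ((3 + 256) - 161)*1 = (259 - 161)*1 = 98*1 = 98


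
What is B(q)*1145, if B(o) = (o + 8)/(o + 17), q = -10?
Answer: -2290/7 ≈ -327.14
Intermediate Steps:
B(o) = (8 + o)/(17 + o)
B(q)*1145 = ((8 - 10)/(17 - 10))*1145 = (-2/7)*1145 = ((1/7)*(-2))*1145 = -2/7*1145 = -2290/7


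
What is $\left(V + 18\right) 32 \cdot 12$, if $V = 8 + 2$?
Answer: $10752$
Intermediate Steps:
$V = 10$
$\left(V + 18\right) 32 \cdot 12 = \left(10 + 18\right) 32 \cdot 12 = 28 \cdot 32 \cdot 12 = 896 \cdot 12 = 10752$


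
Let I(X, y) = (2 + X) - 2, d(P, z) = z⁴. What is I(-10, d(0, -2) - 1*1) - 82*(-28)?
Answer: 2286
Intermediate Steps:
I(X, y) = X
I(-10, d(0, -2) - 1*1) - 82*(-28) = -10 - 82*(-28) = -10 + 2296 = 2286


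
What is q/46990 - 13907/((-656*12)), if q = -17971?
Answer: 256011109/184952640 ≈ 1.3842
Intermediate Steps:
q/46990 - 13907/((-656*12)) = -17971/46990 - 13907/((-656*12)) = -17971*1/46990 - 13907/(-7872) = -17971/46990 - 13907*(-1/7872) = -17971/46990 + 13907/7872 = 256011109/184952640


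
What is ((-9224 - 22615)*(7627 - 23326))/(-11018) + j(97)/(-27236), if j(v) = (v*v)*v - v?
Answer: -3405927389541/75021562 ≈ -45399.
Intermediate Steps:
j(v) = v³ - v (j(v) = v²*v - v = v³ - v)
((-9224 - 22615)*(7627 - 23326))/(-11018) + j(97)/(-27236) = ((-9224 - 22615)*(7627 - 23326))/(-11018) + (97³ - 1*97)/(-27236) = -31839*(-15699)*(-1/11018) + (912673 - 97)*(-1/27236) = 499840461*(-1/11018) + 912576*(-1/27236) = -499840461/11018 - 228144/6809 = -3405927389541/75021562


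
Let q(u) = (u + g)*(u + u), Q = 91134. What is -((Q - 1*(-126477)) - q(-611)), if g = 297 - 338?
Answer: 579133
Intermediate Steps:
g = -41
q(u) = 2*u*(-41 + u) (q(u) = (u - 41)*(u + u) = (-41 + u)*(2*u) = 2*u*(-41 + u))
-((Q - 1*(-126477)) - q(-611)) = -((91134 - 1*(-126477)) - 2*(-611)*(-41 - 611)) = -((91134 + 126477) - 2*(-611)*(-652)) = -(217611 - 1*796744) = -(217611 - 796744) = -1*(-579133) = 579133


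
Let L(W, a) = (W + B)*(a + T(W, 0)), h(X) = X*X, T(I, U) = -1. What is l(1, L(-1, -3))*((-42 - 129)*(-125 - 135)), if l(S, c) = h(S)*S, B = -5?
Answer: 44460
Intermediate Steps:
h(X) = X**2
L(W, a) = (-1 + a)*(-5 + W) (L(W, a) = (W - 5)*(a - 1) = (-5 + W)*(-1 + a) = (-1 + a)*(-5 + W))
l(S, c) = S**3 (l(S, c) = S**2*S = S**3)
l(1, L(-1, -3))*((-42 - 129)*(-125 - 135)) = 1**3*((-42 - 129)*(-125 - 135)) = 1*(-171*(-260)) = 1*44460 = 44460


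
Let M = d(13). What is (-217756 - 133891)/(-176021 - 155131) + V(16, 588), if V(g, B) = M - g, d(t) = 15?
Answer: 20495/331152 ≈ 0.061890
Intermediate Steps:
M = 15
V(g, B) = 15 - g
(-217756 - 133891)/(-176021 - 155131) + V(16, 588) = (-217756 - 133891)/(-176021 - 155131) + (15 - 1*16) = -351647/(-331152) + (15 - 16) = -351647*(-1/331152) - 1 = 351647/331152 - 1 = 20495/331152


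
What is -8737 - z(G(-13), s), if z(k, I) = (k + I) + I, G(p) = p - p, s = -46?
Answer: -8645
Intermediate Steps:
G(p) = 0
z(k, I) = k + 2*I (z(k, I) = (I + k) + I = k + 2*I)
-8737 - z(G(-13), s) = -8737 - (0 + 2*(-46)) = -8737 - (0 - 92) = -8737 - 1*(-92) = -8737 + 92 = -8645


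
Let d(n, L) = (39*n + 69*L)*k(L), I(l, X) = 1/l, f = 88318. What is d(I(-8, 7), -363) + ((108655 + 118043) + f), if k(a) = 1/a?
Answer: 305002293/968 ≈ 3.1509e+5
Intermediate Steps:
d(n, L) = (39*n + 69*L)/L
d(I(-8, 7), -363) + ((108655 + 118043) + f) = (69 + 39/(-8*(-363))) + ((108655 + 118043) + 88318) = (69 + 39*(-⅛)*(-1/363)) + (226698 + 88318) = (69 + 13/968) + 315016 = 66805/968 + 315016 = 305002293/968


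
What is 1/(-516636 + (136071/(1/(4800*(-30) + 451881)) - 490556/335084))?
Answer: 83771/3509431815345826 ≈ 2.3870e-11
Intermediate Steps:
1/(-516636 + (136071/(1/(4800*(-30) + 451881)) - 490556/335084)) = 1/(-516636 + (136071/(1/(-144000 + 451881)) - 490556*1/335084)) = 1/(-516636 + (136071/(1/307881) - 122639/83771)) = 1/(-516636 + (136071*307881 - 122639/83771)) = 1/(-516636 + (41893675551 - 122639/83771)) = 1/(-516636 + 3509475094460182/83771) = 1/(3509431815345826/83771) = 83771/3509431815345826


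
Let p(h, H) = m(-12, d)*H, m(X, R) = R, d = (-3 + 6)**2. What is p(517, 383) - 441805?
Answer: -438358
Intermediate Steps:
d = 9 (d = 3**2 = 9)
p(h, H) = 9*H
p(517, 383) - 441805 = 9*383 - 441805 = 3447 - 441805 = -438358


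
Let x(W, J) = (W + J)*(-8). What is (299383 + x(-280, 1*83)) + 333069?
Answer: 634028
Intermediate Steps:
x(W, J) = -8*J - 8*W (x(W, J) = (J + W)*(-8) = -8*J - 8*W)
(299383 + x(-280, 1*83)) + 333069 = (299383 + (-8*83 - 8*(-280))) + 333069 = (299383 + (-8*83 + 2240)) + 333069 = (299383 + (-664 + 2240)) + 333069 = (299383 + 1576) + 333069 = 300959 + 333069 = 634028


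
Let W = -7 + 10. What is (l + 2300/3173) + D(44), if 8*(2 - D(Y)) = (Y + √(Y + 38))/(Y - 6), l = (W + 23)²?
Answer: 8612539/12692 - √82/304 ≈ 678.55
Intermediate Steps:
W = 3
l = 676 (l = (3 + 23)² = 26² = 676)
D(Y) = 2 - (Y + √(38 + Y))/(8*(-6 + Y)) (D(Y) = 2 - (Y + √(Y + 38))/(8*(Y - 6)) = 2 - (Y + √(38 + Y))/(8*(-6 + Y)))
(l + 2300/3173) + D(44) = (676 + 2300/3173) + (-96 - √(38 + 44) + 15*44)/(8*(-6 + 44)) = (676 + 2300*(1/3173)) + (⅛)*(-96 - √82 + 660)/38 = (676 + 2300/3173) + (⅛)*(1/38)*(564 - √82) = 2147248/3173 + (141/76 - √82/304) = 8612539/12692 - √82/304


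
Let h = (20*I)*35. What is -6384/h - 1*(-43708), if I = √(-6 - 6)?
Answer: 43708 + 38*I*√3/25 ≈ 43708.0 + 2.6327*I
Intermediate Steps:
I = 2*I*√3 (I = √(-12) = 2*I*√3 ≈ 3.4641*I)
h = 1400*I*√3 (h = (20*(2*I*√3))*35 = (40*I*√3)*35 = 1400*I*√3 ≈ 2424.9*I)
-6384/h - 1*(-43708) = -6384*(-I*√3/4200) - 1*(-43708) = -(-38)*I*√3/25 + 43708 = 38*I*√3/25 + 43708 = 43708 + 38*I*√3/25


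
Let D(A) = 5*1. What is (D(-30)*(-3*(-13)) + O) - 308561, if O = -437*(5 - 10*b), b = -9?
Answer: -349881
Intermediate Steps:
D(A) = 5
O = -41515 (O = -437*(5 - 10*(-9)) = -437*(5 + 90) = -437*95 = -41515)
(D(-30)*(-3*(-13)) + O) - 308561 = (5*(-3*(-13)) - 41515) - 308561 = (5*39 - 41515) - 308561 = (195 - 41515) - 308561 = -41320 - 308561 = -349881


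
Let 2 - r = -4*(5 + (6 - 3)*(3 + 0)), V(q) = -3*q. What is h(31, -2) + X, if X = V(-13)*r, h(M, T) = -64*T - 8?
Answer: 2382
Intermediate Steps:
h(M, T) = -8 - 64*T
r = 58 (r = 2 - (-4)*(5 + (6 - 3)*(3 + 0)) = 2 - (-4)*(5 + 3*3) = 2 - (-4)*(5 + 9) = 2 - (-4)*14 = 2 - 1*(-56) = 2 + 56 = 58)
X = 2262 (X = -3*(-13)*58 = 39*58 = 2262)
h(31, -2) + X = (-8 - 64*(-2)) + 2262 = (-8 + 128) + 2262 = 120 + 2262 = 2382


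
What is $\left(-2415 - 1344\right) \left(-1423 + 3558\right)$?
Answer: $-8025465$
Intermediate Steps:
$\left(-2415 - 1344\right) \left(-1423 + 3558\right) = \left(-3759\right) 2135 = -8025465$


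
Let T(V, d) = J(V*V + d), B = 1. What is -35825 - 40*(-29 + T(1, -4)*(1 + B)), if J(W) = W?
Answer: -34425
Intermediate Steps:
T(V, d) = d + V² (T(V, d) = V*V + d = V² + d = d + V²)
-35825 - 40*(-29 + T(1, -4)*(1 + B)) = -35825 - 40*(-29 + (-4 + 1²)*(1 + 1)) = -35825 - 40*(-29 + (-4 + 1)*2) = -35825 - 40*(-29 - 3*2) = -35825 - 40*(-29 - 6) = -35825 - 40*(-35) = -35825 - 1*(-1400) = -35825 + 1400 = -34425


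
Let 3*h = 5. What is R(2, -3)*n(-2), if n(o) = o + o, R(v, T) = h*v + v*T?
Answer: 32/3 ≈ 10.667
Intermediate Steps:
h = 5/3 (h = (⅓)*5 = 5/3 ≈ 1.6667)
R(v, T) = 5*v/3 + T*v (R(v, T) = 5*v/3 + v*T = 5*v/3 + T*v)
n(o) = 2*o
R(2, -3)*n(-2) = ((⅓)*2*(5 + 3*(-3)))*(2*(-2)) = ((⅓)*2*(5 - 9))*(-4) = ((⅓)*2*(-4))*(-4) = -8/3*(-4) = 32/3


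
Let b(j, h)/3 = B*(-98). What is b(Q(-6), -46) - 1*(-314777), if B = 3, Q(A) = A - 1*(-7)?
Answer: 313895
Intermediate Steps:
Q(A) = 7 + A (Q(A) = A + 7 = 7 + A)
b(j, h) = -882 (b(j, h) = 3*(3*(-98)) = 3*(-294) = -882)
b(Q(-6), -46) - 1*(-314777) = -882 - 1*(-314777) = -882 + 314777 = 313895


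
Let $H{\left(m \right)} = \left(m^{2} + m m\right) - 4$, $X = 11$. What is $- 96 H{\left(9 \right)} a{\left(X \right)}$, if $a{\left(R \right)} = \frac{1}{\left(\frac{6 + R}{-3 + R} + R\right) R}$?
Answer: $- \frac{40448}{385} \approx -105.06$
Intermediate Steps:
$H{\left(m \right)} = -4 + 2 m^{2}$ ($H{\left(m \right)} = \left(m^{2} + m^{2}\right) - 4 = 2 m^{2} - 4 = -4 + 2 m^{2}$)
$a{\left(R \right)} = \frac{1}{R \left(R + \frac{6 + R}{-3 + R}\right)}$ ($a{\left(R \right)} = \frac{1}{\left(\frac{6 + R}{-3 + R} + R\right) R} = \frac{1}{\left(R + \frac{6 + R}{-3 + R}\right) R} = \frac{1}{R \left(R + \frac{6 + R}{-3 + R}\right)}$)
$- 96 H{\left(9 \right)} a{\left(X \right)} = - 96 \left(-4 + 2 \cdot 9^{2}\right) \frac{-3 + 11}{11 \left(6 + 11^{2} - 22\right)} = - 96 \left(-4 + 2 \cdot 81\right) \frac{1}{11} \frac{1}{6 + 121 - 22} \cdot 8 = - 96 \left(-4 + 162\right) \frac{1}{11} \cdot \frac{1}{105} \cdot 8 = \left(-96\right) 158 \cdot \frac{1}{11} \cdot \frac{1}{105} \cdot 8 = \left(-15168\right) \frac{8}{1155} = - \frac{40448}{385}$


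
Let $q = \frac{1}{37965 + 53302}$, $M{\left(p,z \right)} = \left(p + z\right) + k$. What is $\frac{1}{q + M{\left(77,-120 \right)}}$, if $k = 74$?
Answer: $\frac{91267}{2829278} \approx 0.032258$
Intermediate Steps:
$M{\left(p,z \right)} = 74 + p + z$ ($M{\left(p,z \right)} = \left(p + z\right) + 74 = 74 + p + z$)
$q = \frac{1}{91267} \approx 1.0957 \cdot 10^{-5}$
$\frac{1}{q + M{\left(77,-120 \right)}} = \frac{1}{\frac{1}{91267} + \left(74 + 77 - 120\right)} = \frac{1}{\frac{1}{91267} + 31} = \frac{1}{\frac{2829278}{91267}} = \frac{91267}{2829278}$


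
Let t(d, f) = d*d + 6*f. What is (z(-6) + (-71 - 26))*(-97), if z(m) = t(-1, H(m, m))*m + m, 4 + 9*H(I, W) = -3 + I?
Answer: 5529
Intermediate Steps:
H(I, W) = -7/9 + I/9 (H(I, W) = -4/9 + (-3 + I)/9 = -4/9 + (-1/3 + I/9) = -7/9 + I/9)
t(d, f) = d**2 + 6*f
z(m) = m + m*(-11/3 + 2*m/3) (z(m) = ((-1)**2 + 6*(-7/9 + m/9))*m + m = (1 + (-14/3 + 2*m/3))*m + m = (-11/3 + 2*m/3)*m + m = m*(-11/3 + 2*m/3) + m = m + m*(-11/3 + 2*m/3))
(z(-6) + (-71 - 26))*(-97) = ((2/3)*(-6)*(-4 - 6) + (-71 - 26))*(-97) = ((2/3)*(-6)*(-10) - 97)*(-97) = (40 - 97)*(-97) = -57*(-97) = 5529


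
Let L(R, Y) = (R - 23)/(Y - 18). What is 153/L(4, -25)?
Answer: 6579/19 ≈ 346.26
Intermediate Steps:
L(R, Y) = (-23 + R)/(-18 + Y)
153/L(4, -25) = 153/(((-23 + 4)/(-18 - 25))) = 153/((-19/(-43))) = 153/((-1/43*(-19))) = 153/(19/43) = 153*(43/19) = 6579/19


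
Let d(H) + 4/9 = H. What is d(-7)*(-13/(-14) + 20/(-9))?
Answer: 10921/1134 ≈ 9.6305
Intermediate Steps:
d(H) = -4/9 + H
d(-7)*(-13/(-14) + 20/(-9)) = (-4/9 - 7)*(-13/(-14) + 20/(-9)) = -67*(-13*(-1/14) + 20*(-⅑))/9 = -67*(13/14 - 20/9)/9 = -67/9*(-163/126) = 10921/1134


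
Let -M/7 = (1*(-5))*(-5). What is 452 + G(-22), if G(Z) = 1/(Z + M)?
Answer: 89043/197 ≈ 452.00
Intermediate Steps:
M = -175 (M = -7*1*(-5)*(-5) = -(-35)*(-5) = -7*25 = -175)
G(Z) = 1/(-175 + Z) (G(Z) = 1/(Z - 175) = 1/(-175 + Z))
452 + G(-22) = 452 + 1/(-175 - 22) = 452 + 1/(-197) = 452 - 1/197 = 89043/197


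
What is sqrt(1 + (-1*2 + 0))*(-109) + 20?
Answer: 20 - 109*I ≈ 20.0 - 109.0*I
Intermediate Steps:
sqrt(1 + (-1*2 + 0))*(-109) + 20 = sqrt(1 + (-2 + 0))*(-109) + 20 = sqrt(1 - 2)*(-109) + 20 = sqrt(-1)*(-109) + 20 = I*(-109) + 20 = -109*I + 20 = 20 - 109*I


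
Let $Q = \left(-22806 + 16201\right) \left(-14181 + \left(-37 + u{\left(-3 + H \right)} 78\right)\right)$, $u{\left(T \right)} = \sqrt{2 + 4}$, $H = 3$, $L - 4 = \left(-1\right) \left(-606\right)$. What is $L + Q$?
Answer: $93910500 - 515190 \sqrt{6} \approx 9.2649 \cdot 10^{7}$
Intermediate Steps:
$L = 610$ ($L = 4 - -606 = 4 + 606 = 610$)
$u{\left(T \right)} = \sqrt{6}$
$Q = 93909890 - 515190 \sqrt{6}$ ($Q = \left(-22806 + 16201\right) \left(-14181 - \left(37 - \sqrt{6} \cdot 78\right)\right) = - 6605 \left(-14181 - \left(37 - 78 \sqrt{6}\right)\right) = - 6605 \left(-14218 + 78 \sqrt{6}\right) = 93909890 - 515190 \sqrt{6} \approx 9.2648 \cdot 10^{7}$)
$L + Q = 610 + \left(93909890 - 515190 \sqrt{6}\right) = 93910500 - 515190 \sqrt{6}$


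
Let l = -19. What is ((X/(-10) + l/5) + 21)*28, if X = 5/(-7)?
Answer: 2418/5 ≈ 483.60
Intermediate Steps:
X = -5/7 (X = 5*(-⅐) = -5/7 ≈ -0.71429)
((X/(-10) + l/5) + 21)*28 = ((-5/7/(-10) - 19/5) + 21)*28 = ((-5/7*(-⅒) - 19*⅕) + 21)*28 = ((1/14 - 19/5) + 21)*28 = (-261/70 + 21)*28 = (1209/70)*28 = 2418/5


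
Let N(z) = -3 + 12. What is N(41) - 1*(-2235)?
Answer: 2244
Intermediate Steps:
N(z) = 9
N(41) - 1*(-2235) = 9 - 1*(-2235) = 9 + 2235 = 2244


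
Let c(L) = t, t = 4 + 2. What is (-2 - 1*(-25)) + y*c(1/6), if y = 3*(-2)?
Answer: -13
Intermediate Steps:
t = 6
c(L) = 6
y = -6
(-2 - 1*(-25)) + y*c(1/6) = (-2 - 1*(-25)) - 6*6 = (-2 + 25) - 36 = 23 - 36 = -13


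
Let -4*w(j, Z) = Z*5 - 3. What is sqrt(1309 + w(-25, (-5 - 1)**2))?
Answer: sqrt(5059)/2 ≈ 35.563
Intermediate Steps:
w(j, Z) = 3/4 - 5*Z/4 (w(j, Z) = -(Z*5 - 3)/4 = -(5*Z - 3)/4 = -(-3 + 5*Z)/4 = 3/4 - 5*Z/4)
sqrt(1309 + w(-25, (-5 - 1)**2)) = sqrt(1309 + (3/4 - 5*(-5 - 1)**2/4)) = sqrt(1309 + (3/4 - 5/4*(-6)**2)) = sqrt(1309 + (3/4 - 5/4*36)) = sqrt(1309 + (3/4 - 45)) = sqrt(1309 - 177/4) = sqrt(5059/4) = sqrt(5059)/2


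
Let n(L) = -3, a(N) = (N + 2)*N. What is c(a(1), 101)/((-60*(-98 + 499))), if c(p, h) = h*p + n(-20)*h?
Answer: 0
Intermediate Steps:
a(N) = N*(2 + N) (a(N) = (2 + N)*N = N*(2 + N))
c(p, h) = -3*h + h*p (c(p, h) = h*p - 3*h = -3*h + h*p)
c(a(1), 101)/((-60*(-98 + 499))) = (101*(-3 + 1*(2 + 1)))/((-60*(-98 + 499))) = (101*(-3 + 1*3))/((-60*401)) = (101*(-3 + 3))/(-24060) = (101*0)*(-1/24060) = 0*(-1/24060) = 0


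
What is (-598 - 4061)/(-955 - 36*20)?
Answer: 4659/1675 ≈ 2.7815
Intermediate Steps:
(-598 - 4061)/(-955 - 36*20) = -4659/(-955 - 720) = -4659/(-1675) = -4659*(-1/1675) = 4659/1675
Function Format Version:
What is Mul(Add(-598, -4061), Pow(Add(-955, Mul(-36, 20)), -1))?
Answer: Rational(4659, 1675) ≈ 2.7815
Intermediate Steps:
Mul(Add(-598, -4061), Pow(Add(-955, Mul(-36, 20)), -1)) = Mul(-4659, Pow(Add(-955, -720), -1)) = Mul(-4659, Pow(-1675, -1)) = Mul(-4659, Rational(-1, 1675)) = Rational(4659, 1675)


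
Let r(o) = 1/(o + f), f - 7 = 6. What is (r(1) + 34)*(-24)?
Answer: -5724/7 ≈ -817.71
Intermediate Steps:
f = 13 (f = 7 + 6 = 13)
r(o) = 1/(13 + o) (r(o) = 1/(o + 13) = 1/(13 + o))
(r(1) + 34)*(-24) = (1/(13 + 1) + 34)*(-24) = (1/14 + 34)*(-24) = (477/14)*(-24) = -5724/7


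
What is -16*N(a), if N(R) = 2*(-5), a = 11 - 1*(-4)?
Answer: 160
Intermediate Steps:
a = 15 (a = 11 + 4 = 15)
N(R) = -10
-16*N(a) = -16*(-10) = 160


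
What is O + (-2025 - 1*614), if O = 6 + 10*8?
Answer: -2553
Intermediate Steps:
O = 86 (O = 6 + 80 = 86)
O + (-2025 - 1*614) = 86 + (-2025 - 1*614) = 86 + (-2025 - 614) = 86 - 2639 = -2553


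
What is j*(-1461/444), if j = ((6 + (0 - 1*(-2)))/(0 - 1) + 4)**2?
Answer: -1948/37 ≈ -52.649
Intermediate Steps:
j = 16 (j = ((6 + (0 + 2))/(-1) + 4)**2 = ((6 + 2)*(-1) + 4)**2 = (8*(-1) + 4)**2 = (-8 + 4)**2 = (-4)**2 = 16)
j*(-1461/444) = 16*(-1461/444) = 16*(-1461*1/444) = 16*(-487/148) = -1948/37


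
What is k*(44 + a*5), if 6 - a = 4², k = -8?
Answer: 48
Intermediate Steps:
a = -10 (a = 6 - 1*4² = 6 - 1*16 = 6 - 16 = -10)
k*(44 + a*5) = -8*(44 - 10*5) = -8*(44 - 50) = -8*(-6) = 48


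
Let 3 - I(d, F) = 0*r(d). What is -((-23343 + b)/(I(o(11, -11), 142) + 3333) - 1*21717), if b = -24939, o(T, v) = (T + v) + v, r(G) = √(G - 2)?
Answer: 12082699/556 ≈ 21731.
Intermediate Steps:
r(G) = √(-2 + G)
o(T, v) = T + 2*v
I(d, F) = 3 (I(d, F) = 3 - 0*√(-2 + d) = 3 - 1*0 = 3 + 0 = 3)
-((-23343 + b)/(I(o(11, -11), 142) + 3333) - 1*21717) = -((-23343 - 24939)/(3 + 3333) - 1*21717) = -(-48282/3336 - 21717) = -(-48282*1/3336 - 21717) = -(-8047/556 - 21717) = -1*(-12082699/556) = 12082699/556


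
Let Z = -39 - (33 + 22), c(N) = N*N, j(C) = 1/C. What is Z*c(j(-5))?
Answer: -94/25 ≈ -3.7600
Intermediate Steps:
c(N) = N²
Z = -94 (Z = -39 - 1*55 = -39 - 55 = -94)
Z*c(j(-5)) = -94*(1/(-5))² = -94*(-⅕)² = -94*1/25 = -94/25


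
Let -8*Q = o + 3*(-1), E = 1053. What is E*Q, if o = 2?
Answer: 1053/8 ≈ 131.63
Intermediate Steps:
Q = ⅛ (Q = -(2 + 3*(-1))/8 = -(2 - 3)/8 = -⅛*(-1) = ⅛ ≈ 0.12500)
E*Q = 1053*(⅛) = 1053/8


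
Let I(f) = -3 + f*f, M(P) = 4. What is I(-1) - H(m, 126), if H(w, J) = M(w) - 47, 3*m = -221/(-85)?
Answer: 41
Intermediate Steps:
m = 13/15 (m = (-221/(-85))/3 = (-221*(-1/85))/3 = (1/3)*(13/5) = 13/15 ≈ 0.86667)
I(f) = -3 + f**2
H(w, J) = -43 (H(w, J) = 4 - 47 = -43)
I(-1) - H(m, 126) = (-3 + (-1)**2) - 1*(-43) = (-3 + 1) + 43 = -2 + 43 = 41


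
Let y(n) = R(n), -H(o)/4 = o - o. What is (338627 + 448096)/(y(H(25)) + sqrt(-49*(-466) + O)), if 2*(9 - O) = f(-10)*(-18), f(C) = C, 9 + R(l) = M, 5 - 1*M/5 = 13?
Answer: 12849809/6784 + 262241*sqrt(22753)/6784 ≈ 7725.0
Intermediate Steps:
M = -40 (M = 25 - 5*13 = 25 - 65 = -40)
R(l) = -49 (R(l) = -9 - 40 = -49)
H(o) = 0 (H(o) = -4*(o - o) = -4*0 = 0)
y(n) = -49
O = -81 (O = 9 - (-5)*(-18) = 9 - 1/2*180 = 9 - 90 = -81)
(338627 + 448096)/(y(H(25)) + sqrt(-49*(-466) + O)) = (338627 + 448096)/(-49 + sqrt(-49*(-466) - 81)) = 786723/(-49 + sqrt(22834 - 81)) = 786723/(-49 + sqrt(22753))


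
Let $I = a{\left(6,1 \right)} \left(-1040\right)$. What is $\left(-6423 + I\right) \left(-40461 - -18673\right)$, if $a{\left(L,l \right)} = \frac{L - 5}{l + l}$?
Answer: $151274084$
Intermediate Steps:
$a{\left(L,l \right)} = \frac{-5 + L}{2 l}$
$I = -520$ ($I = \frac{-5 + 6}{2 \cdot 1} \left(-1040\right) = \frac{1}{2} \cdot 1 \cdot 1 \left(-1040\right) = \frac{1}{2} \left(-1040\right) = -520$)
$\left(-6423 + I\right) \left(-40461 - -18673\right) = \left(-6423 - 520\right) \left(-40461 - -18673\right) = - 6943 \left(-40461 + \left(-4591 + 23264\right)\right) = - 6943 \left(-40461 + 18673\right) = \left(-6943\right) \left(-21788\right) = 151274084$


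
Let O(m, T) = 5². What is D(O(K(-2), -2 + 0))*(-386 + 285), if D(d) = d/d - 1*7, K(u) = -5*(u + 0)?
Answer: 606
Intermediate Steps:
K(u) = -5*u
O(m, T) = 25
D(d) = -6 (D(d) = 1 - 7 = -6)
D(O(K(-2), -2 + 0))*(-386 + 285) = -6*(-386 + 285) = -6*(-101) = 606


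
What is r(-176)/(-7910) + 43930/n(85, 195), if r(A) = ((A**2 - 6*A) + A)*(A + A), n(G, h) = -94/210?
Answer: -17979517918/185885 ≈ -96724.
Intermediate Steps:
n(G, h) = -47/105 (n(G, h) = -94*1/210 = -47/105)
r(A) = 2*A*(A**2 - 5*A) (r(A) = (A**2 - 5*A)*(2*A) = 2*A*(A**2 - 5*A))
r(-176)/(-7910) + 43930/n(85, 195) = (2*(-176)**2*(-5 - 176))/(-7910) + 43930/(-47/105) = (2*30976*(-181))*(-1/7910) + 43930*(-105/47) = -11213312*(-1/7910) - 4612650/47 = 5606656/3955 - 4612650/47 = -17979517918/185885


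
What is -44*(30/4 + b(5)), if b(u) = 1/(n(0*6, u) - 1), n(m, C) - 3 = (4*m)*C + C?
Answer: -2354/7 ≈ -336.29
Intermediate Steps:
n(m, C) = 3 + C + 4*C*m (n(m, C) = 3 + ((4*m)*C + C) = 3 + (4*C*m + C) = 3 + (C + 4*C*m) = 3 + C + 4*C*m)
b(u) = 1/(2 + u) (b(u) = 1/((3 + u + 4*u*(0*6)) - 1) = 1/((3 + u + 4*u*0) - 1) = 1/((3 + u + 0) - 1) = 1/((3 + u) - 1) = 1/(2 + u))
-44*(30/4 + b(5)) = -44*(30/4 + 1/(2 + 5)) = -44*(30*(1/4) + 1/7) = -44*(15/2 + 1/7) = -44*107/14 = -2354/7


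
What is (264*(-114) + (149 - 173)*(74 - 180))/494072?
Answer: -3444/61759 ≈ -0.055765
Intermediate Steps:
(264*(-114) + (149 - 173)*(74 - 180))/494072 = (-30096 - 24*(-106))*(1/494072) = (-30096 + 2544)*(1/494072) = -27552*1/494072 = -3444/61759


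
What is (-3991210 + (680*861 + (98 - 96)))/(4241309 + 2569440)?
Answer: -3405728/6810749 ≈ -0.50005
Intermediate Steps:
(-3991210 + (680*861 + (98 - 96)))/(4241309 + 2569440) = (-3991210 + (585480 + 2))/6810749 = (-3991210 + 585482)*(1/6810749) = -3405728*1/6810749 = -3405728/6810749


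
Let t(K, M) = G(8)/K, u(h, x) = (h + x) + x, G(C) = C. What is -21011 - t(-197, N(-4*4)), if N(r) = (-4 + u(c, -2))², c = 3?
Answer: -4139159/197 ≈ -21011.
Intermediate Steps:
u(h, x) = h + 2*x
N(r) = 25 (N(r) = (-4 + (3 + 2*(-2)))² = (-4 + (3 - 4))² = (-4 - 1)² = (-5)² = 25)
t(K, M) = 8/K
-21011 - t(-197, N(-4*4)) = -21011 - 8/(-197) = -21011 - 8*(-1)/197 = -21011 - 1*(-8/197) = -21011 + 8/197 = -4139159/197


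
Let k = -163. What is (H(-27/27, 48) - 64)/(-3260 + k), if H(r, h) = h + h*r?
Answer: 64/3423 ≈ 0.018697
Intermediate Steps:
(H(-27/27, 48) - 64)/(-3260 + k) = (48*(1 - 27/27) - 64)/(-3260 - 163) = (48*(1 - 27*1/27) - 64)/(-3423) = (48*(1 - 1) - 64)*(-1/3423) = (48*0 - 64)*(-1/3423) = (0 - 64)*(-1/3423) = -64*(-1/3423) = 64/3423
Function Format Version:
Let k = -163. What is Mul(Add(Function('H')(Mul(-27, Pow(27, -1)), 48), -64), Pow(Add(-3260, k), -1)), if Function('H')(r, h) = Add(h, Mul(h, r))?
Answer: Rational(64, 3423) ≈ 0.018697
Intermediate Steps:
Mul(Add(Function('H')(Mul(-27, Pow(27, -1)), 48), -64), Pow(Add(-3260, k), -1)) = Mul(Add(Mul(48, Add(1, Mul(-27, Pow(27, -1)))), -64), Pow(Add(-3260, -163), -1)) = Mul(Add(Mul(48, Add(1, Mul(-27, Rational(1, 27)))), -64), Pow(-3423, -1)) = Mul(Add(Mul(48, Add(1, -1)), -64), Rational(-1, 3423)) = Mul(Add(Mul(48, 0), -64), Rational(-1, 3423)) = Mul(Add(0, -64), Rational(-1, 3423)) = Mul(-64, Rational(-1, 3423)) = Rational(64, 3423)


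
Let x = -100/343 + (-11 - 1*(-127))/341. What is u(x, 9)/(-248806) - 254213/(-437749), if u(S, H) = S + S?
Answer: 3698935991432645/6369487875411661 ≈ 0.58073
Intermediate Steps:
x = 5688/116963 (x = -100*1/343 + (-11 + 127)*(1/341) = -100/343 + 116*(1/341) = -100/343 + 116/341 = 5688/116963 ≈ 0.048631)
u(S, H) = 2*S
u(x, 9)/(-248806) - 254213/(-437749) = (2*(5688/116963))/(-248806) - 254213/(-437749) = (11376/116963)*(-1/248806) - 254213*(-1/437749) = -5688/14550548089 + 254213/437749 = 3698935991432645/6369487875411661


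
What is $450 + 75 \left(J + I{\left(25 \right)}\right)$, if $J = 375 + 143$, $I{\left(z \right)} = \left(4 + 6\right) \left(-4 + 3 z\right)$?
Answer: $92550$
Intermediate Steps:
$I{\left(z \right)} = -40 + 30 z$ ($I{\left(z \right)} = 10 \left(-4 + 3 z\right) = -40 + 30 z$)
$J = 518$
$450 + 75 \left(J + I{\left(25 \right)}\right) = 450 + 75 \left(518 + \left(-40 + 30 \cdot 25\right)\right) = 450 + 75 \left(518 + \left(-40 + 750\right)\right) = 450 + 75 \left(518 + 710\right) = 450 + 75 \cdot 1228 = 450 + 92100 = 92550$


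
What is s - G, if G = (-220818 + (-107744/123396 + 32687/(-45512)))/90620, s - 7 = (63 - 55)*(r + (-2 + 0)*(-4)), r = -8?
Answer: 13193887906189/1398136832160 ≈ 9.4368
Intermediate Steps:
s = 7 (s = 7 + (63 - 55)*(-8 + (-2 + 0)*(-4)) = 7 + 8*(-8 - 2*(-4)) = 7 + 8*(-8 + 8) = 7 + 8*0 = 7 + 0 = 7)
G = -3406930081069/1398136832160 (G = (-220818 + (-107744*1/123396 + 32687*(-1/45512)))*(1/90620) = (-220818 + (-296/339 - 32687/45512))*(1/90620) = (-220818 - 24552445/15428568)*(1/90620) = -3406930081069/15428568*1/90620 = -3406930081069/1398136832160 ≈ -2.4368)
s - G = 7 - 1*(-3406930081069/1398136832160) = 7 + 3406930081069/1398136832160 = 13193887906189/1398136832160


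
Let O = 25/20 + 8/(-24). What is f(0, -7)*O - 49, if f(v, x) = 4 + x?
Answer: -207/4 ≈ -51.750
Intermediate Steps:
O = 11/12 (O = 25*(1/20) + 8*(-1/24) = 5/4 - 1/3 = 11/12 ≈ 0.91667)
f(0, -7)*O - 49 = (4 - 7)*(11/12) - 49 = -3*11/12 - 49 = -11/4 - 49 = -207/4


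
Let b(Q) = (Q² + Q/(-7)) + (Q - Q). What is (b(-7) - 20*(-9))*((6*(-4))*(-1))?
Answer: 5520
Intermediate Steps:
b(Q) = Q² - Q/7 (b(Q) = (Q² - Q/7) + 0 = Q² - Q/7)
(b(-7) - 20*(-9))*((6*(-4))*(-1)) = (-7*(-⅐ - 7) - 20*(-9))*((6*(-4))*(-1)) = (-7*(-50/7) + 180)*(-24*(-1)) = (50 + 180)*24 = 230*24 = 5520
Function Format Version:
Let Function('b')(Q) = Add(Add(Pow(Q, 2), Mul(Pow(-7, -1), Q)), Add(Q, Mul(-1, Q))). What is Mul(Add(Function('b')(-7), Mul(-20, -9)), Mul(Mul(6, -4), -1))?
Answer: 5520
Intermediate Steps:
Function('b')(Q) = Add(Pow(Q, 2), Mul(Rational(-1, 7), Q)) (Function('b')(Q) = Add(Add(Pow(Q, 2), Mul(Rational(-1, 7), Q)), 0) = Add(Pow(Q, 2), Mul(Rational(-1, 7), Q)))
Mul(Add(Function('b')(-7), Mul(-20, -9)), Mul(Mul(6, -4), -1)) = Mul(Add(Mul(-7, Add(Rational(-1, 7), -7)), Mul(-20, -9)), Mul(Mul(6, -4), -1)) = Mul(Add(Mul(-7, Rational(-50, 7)), 180), Mul(-24, -1)) = Mul(Add(50, 180), 24) = Mul(230, 24) = 5520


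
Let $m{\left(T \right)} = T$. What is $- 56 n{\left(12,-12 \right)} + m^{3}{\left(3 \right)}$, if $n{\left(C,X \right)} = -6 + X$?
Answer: $1035$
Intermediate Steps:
$- 56 n{\left(12,-12 \right)} + m^{3}{\left(3 \right)} = - 56 \left(-6 - 12\right) + 3^{3} = \left(-56\right) \left(-18\right) + 27 = 1008 + 27 = 1035$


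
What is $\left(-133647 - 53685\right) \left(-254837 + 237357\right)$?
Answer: $3274563360$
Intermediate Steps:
$\left(-133647 - 53685\right) \left(-254837 + 237357\right) = \left(-187332\right) \left(-17480\right) = 3274563360$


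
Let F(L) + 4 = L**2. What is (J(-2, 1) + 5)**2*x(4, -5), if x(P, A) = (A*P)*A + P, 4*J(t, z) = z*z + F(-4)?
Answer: 14157/2 ≈ 7078.5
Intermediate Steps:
F(L) = -4 + L**2
J(t, z) = 3 + z**2/4 (J(t, z) = (z*z + (-4 + (-4)**2))/4 = (z**2 + (-4 + 16))/4 = (z**2 + 12)/4 = (12 + z**2)/4 = 3 + z**2/4)
x(P, A) = P + P*A**2 (x(P, A) = P*A**2 + P = P + P*A**2)
(J(-2, 1) + 5)**2*x(4, -5) = ((3 + (1/4)*1**2) + 5)**2*(4*(1 + (-5)**2)) = ((3 + (1/4)*1) + 5)**2*(4*(1 + 25)) = ((3 + 1/4) + 5)**2*(4*26) = (13/4 + 5)**2*104 = (33/4)**2*104 = (1089/16)*104 = 14157/2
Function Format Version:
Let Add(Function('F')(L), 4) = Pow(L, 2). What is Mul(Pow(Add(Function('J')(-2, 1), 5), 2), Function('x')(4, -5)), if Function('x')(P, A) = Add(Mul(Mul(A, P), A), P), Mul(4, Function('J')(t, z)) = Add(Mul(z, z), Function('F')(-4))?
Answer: Rational(14157, 2) ≈ 7078.5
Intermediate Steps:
Function('F')(L) = Add(-4, Pow(L, 2))
Function('J')(t, z) = Add(3, Mul(Rational(1, 4), Pow(z, 2))) (Function('J')(t, z) = Mul(Rational(1, 4), Add(Mul(z, z), Add(-4, Pow(-4, 2)))) = Mul(Rational(1, 4), Add(Pow(z, 2), Add(-4, 16))) = Mul(Rational(1, 4), Add(Pow(z, 2), 12)) = Mul(Rational(1, 4), Add(12, Pow(z, 2))) = Add(3, Mul(Rational(1, 4), Pow(z, 2))))
Function('x')(P, A) = Add(P, Mul(P, Pow(A, 2))) (Function('x')(P, A) = Add(Mul(P, Pow(A, 2)), P) = Add(P, Mul(P, Pow(A, 2))))
Mul(Pow(Add(Function('J')(-2, 1), 5), 2), Function('x')(4, -5)) = Mul(Pow(Add(Add(3, Mul(Rational(1, 4), Pow(1, 2))), 5), 2), Mul(4, Add(1, Pow(-5, 2)))) = Mul(Pow(Add(Add(3, Mul(Rational(1, 4), 1)), 5), 2), Mul(4, Add(1, 25))) = Mul(Pow(Add(Add(3, Rational(1, 4)), 5), 2), Mul(4, 26)) = Mul(Pow(Add(Rational(13, 4), 5), 2), 104) = Mul(Pow(Rational(33, 4), 2), 104) = Mul(Rational(1089, 16), 104) = Rational(14157, 2)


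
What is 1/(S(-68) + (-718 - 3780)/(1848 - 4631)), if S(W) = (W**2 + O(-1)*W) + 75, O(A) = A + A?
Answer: 2783/13460303 ≈ 0.00020676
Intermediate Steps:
O(A) = 2*A
S(W) = 75 + W**2 - 2*W (S(W) = (W**2 + (2*(-1))*W) + 75 = (W**2 - 2*W) + 75 = 75 + W**2 - 2*W)
1/(S(-68) + (-718 - 3780)/(1848 - 4631)) = 1/((75 + (-68)**2 - 2*(-68)) + (-718 - 3780)/(1848 - 4631)) = 1/((75 + 4624 + 136) - 4498/(-2783)) = 1/(4835 - 4498*(-1/2783)) = 1/(4835 + 4498/2783) = 1/(13460303/2783) = 2783/13460303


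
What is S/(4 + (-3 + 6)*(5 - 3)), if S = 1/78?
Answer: 1/780 ≈ 0.0012821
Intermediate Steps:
S = 1/78 ≈ 0.012821
S/(4 + (-3 + 6)*(5 - 3)) = (1/78)/(4 + (-3 + 6)*(5 - 3)) = (1/78)/(4 + 3*2) = (1/78)/(4 + 6) = (1/78)/10 = (1/10)*(1/78) = 1/780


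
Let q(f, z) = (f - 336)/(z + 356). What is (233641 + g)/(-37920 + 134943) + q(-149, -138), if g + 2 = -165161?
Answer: -10709317/7050338 ≈ -1.5190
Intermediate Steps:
g = -165163 (g = -2 - 165161 = -165163)
q(f, z) = (-336 + f)/(356 + z)
(233641 + g)/(-37920 + 134943) + q(-149, -138) = (233641 - 165163)/(-37920 + 134943) + (-336 - 149)/(356 - 138) = 68478/97023 - 485/218 = 68478*(1/97023) + (1/218)*(-485) = 22826/32341 - 485/218 = -10709317/7050338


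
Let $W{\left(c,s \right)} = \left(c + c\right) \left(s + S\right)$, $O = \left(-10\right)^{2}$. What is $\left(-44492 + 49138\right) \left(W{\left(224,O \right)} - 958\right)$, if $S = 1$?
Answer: $205771340$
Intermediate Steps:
$O = 100$
$W{\left(c,s \right)} = 2 c \left(1 + s\right)$ ($W{\left(c,s \right)} = \left(c + c\right) \left(s + 1\right) = 2 c \left(1 + s\right)$)
$\left(-44492 + 49138\right) \left(W{\left(224,O \right)} - 958\right) = \left(-44492 + 49138\right) \left(2 \cdot 224 \left(1 + 100\right) - 958\right) = 4646 \left(2 \cdot 224 \cdot 101 - 958\right) = 4646 \left(45248 - 958\right) = 4646 \cdot 44290 = 205771340$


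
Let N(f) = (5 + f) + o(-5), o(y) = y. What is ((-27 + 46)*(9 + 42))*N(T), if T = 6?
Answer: 5814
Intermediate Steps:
N(f) = f (N(f) = (5 + f) - 5 = f)
((-27 + 46)*(9 + 42))*N(T) = ((-27 + 46)*(9 + 42))*6 = (19*51)*6 = 969*6 = 5814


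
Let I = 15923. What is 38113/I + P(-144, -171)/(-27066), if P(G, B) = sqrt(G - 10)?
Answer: 38113/15923 - I*sqrt(154)/27066 ≈ 2.3936 - 0.0004585*I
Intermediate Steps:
P(G, B) = sqrt(-10 + G)
38113/I + P(-144, -171)/(-27066) = 38113/15923 + sqrt(-10 - 144)/(-27066) = 38113*(1/15923) + sqrt(-154)*(-1/27066) = 38113/15923 + (I*sqrt(154))*(-1/27066) = 38113/15923 - I*sqrt(154)/27066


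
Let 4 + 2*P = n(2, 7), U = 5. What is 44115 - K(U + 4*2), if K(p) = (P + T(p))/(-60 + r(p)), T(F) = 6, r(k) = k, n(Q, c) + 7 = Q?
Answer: 4146813/94 ≈ 44115.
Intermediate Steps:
n(Q, c) = -7 + Q
P = -9/2 (P = -2 + (-7 + 2)/2 = -2 + (½)*(-5) = -2 - 5/2 = -9/2 ≈ -4.5000)
K(p) = 3/(2*(-60 + p)) (K(p) = (-9/2 + 6)/(-60 + p) = 3/(2*(-60 + p)))
44115 - K(U + 4*2) = 44115 - 3/(2*(-60 + (5 + 4*2))) = 44115 - 3/(2*(-60 + (5 + 8))) = 44115 - 3/(2*(-60 + 13)) = 44115 - 3/(2*(-47)) = 44115 - 3*(-1)/(2*47) = 44115 - 1*(-3/94) = 44115 + 3/94 = 4146813/94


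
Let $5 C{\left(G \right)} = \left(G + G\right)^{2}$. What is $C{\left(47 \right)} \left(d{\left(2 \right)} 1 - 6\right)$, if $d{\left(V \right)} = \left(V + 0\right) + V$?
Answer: $- \frac{17672}{5} \approx -3534.4$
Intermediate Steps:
$C{\left(G \right)} = \frac{4 G^{2}}{5}$ ($C{\left(G \right)} = \frac{\left(G + G\right)^{2}}{5} = \frac{\left(2 G\right)^{2}}{5} = \frac{4 G^{2}}{5}$)
$d{\left(V \right)} = 2 V$ ($d{\left(V \right)} = V + V = 2 V$)
$C{\left(47 \right)} \left(d{\left(2 \right)} 1 - 6\right) = \frac{4 \cdot 47^{2}}{5} \left(2 \cdot 2 \cdot 1 - 6\right) = \frac{4}{5} \cdot 2209 \left(4 \cdot 1 - 6\right) = \frac{8836 \left(4 - 6\right)}{5} = \frac{8836}{5} \left(-2\right) = - \frac{17672}{5}$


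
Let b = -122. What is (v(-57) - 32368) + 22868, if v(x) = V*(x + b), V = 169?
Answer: -39751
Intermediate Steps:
v(x) = -20618 + 169*x (v(x) = 169*(x - 122) = 169*(-122 + x) = -20618 + 169*x)
(v(-57) - 32368) + 22868 = ((-20618 + 169*(-57)) - 32368) + 22868 = ((-20618 - 9633) - 32368) + 22868 = (-30251 - 32368) + 22868 = -62619 + 22868 = -39751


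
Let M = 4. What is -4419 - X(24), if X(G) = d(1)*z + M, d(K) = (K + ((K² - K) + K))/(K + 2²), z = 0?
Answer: -4423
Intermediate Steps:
d(K) = (K + K²)/(4 + K) (d(K) = (K + K²)/(K + 4) = (K + K²)/(4 + K))
X(G) = 4 (X(G) = (1*(1 + 1)/(4 + 1))*0 + 4 = (1*2/5)*0 + 4 = (1*(⅕)*2)*0 + 4 = (⅖)*0 + 4 = 0 + 4 = 4)
-4419 - X(24) = -4419 - 1*4 = -4419 - 4 = -4423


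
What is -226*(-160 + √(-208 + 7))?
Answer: 36160 - 226*I*√201 ≈ 36160.0 - 3204.1*I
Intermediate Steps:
-226*(-160 + √(-208 + 7)) = -226*(-160 + √(-201)) = -226*(-160 + I*√201) = 36160 - 226*I*√201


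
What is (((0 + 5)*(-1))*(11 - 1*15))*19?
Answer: 380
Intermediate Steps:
(((0 + 5)*(-1))*(11 - 1*15))*19 = ((5*(-1))*(11 - 15))*19 = -5*(-4)*19 = 20*19 = 380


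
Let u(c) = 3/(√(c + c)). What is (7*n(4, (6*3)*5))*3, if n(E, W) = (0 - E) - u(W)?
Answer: -84 - 21*√5/10 ≈ -88.696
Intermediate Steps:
u(c) = 3*√2/(2*√c) (u(c) = 3/(√(2*c)) = 3/((√2*√c)) = 3*(√2/(2*√c)) = 3*√2/(2*√c))
n(E, W) = -E - 3*√2/(2*√W) (n(E, W) = (0 - E) - 3*√2/(2*√W) = -E - 3*√2/(2*√W))
(7*n(4, (6*3)*5))*3 = (7*(-1*4 - 3*√2/(2*√((6*3)*5))))*3 = (7*(-4 - 3*√2/(2*√(18*5))))*3 = (7*(-4 - 3*√2/(2*√90)))*3 = (7*(-4 - 3*√2*√10/30/2))*3 = (7*(-4 - √5/10))*3 = (-28 - 7*√5/10)*3 = -84 - 21*√5/10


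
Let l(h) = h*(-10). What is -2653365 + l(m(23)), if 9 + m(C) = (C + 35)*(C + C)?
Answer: -2679955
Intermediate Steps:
m(C) = -9 + 2*C*(35 + C) (m(C) = -9 + (C + 35)*(C + C) = -9 + (35 + C)*(2*C) = -9 + 2*C*(35 + C))
l(h) = -10*h
-2653365 + l(m(23)) = -2653365 - 10*(-9 + 2*23² + 70*23) = -2653365 - 10*(-9 + 2*529 + 1610) = -2653365 - 10*(-9 + 1058 + 1610) = -2653365 - 10*2659 = -2653365 - 26590 = -2679955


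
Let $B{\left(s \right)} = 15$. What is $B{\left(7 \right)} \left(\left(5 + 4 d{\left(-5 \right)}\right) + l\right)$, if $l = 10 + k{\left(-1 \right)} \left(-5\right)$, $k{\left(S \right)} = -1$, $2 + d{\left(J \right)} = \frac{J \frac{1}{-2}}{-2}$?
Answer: $105$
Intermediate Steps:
$d{\left(J \right)} = -2 + \frac{J}{4}$ ($d{\left(J \right)} = -2 + \frac{J \frac{1}{-2}}{-2} = -2 + J \left(- \frac{1}{2}\right) \left(- \frac{1}{2}\right) = -2 + - \frac{J}{2} \left(- \frac{1}{2}\right) = -2 + \frac{J}{4}$)
$l = 15$ ($l = 10 - -5 = 10 + 5 = 15$)
$B{\left(7 \right)} \left(\left(5 + 4 d{\left(-5 \right)}\right) + l\right) = 15 \left(\left(5 + 4 \left(-2 + \frac{1}{4} \left(-5\right)\right)\right) + 15\right) = 15 \left(\left(5 + 4 \left(-2 - \frac{5}{4}\right)\right) + 15\right) = 15 \left(\left(5 + 4 \left(- \frac{13}{4}\right)\right) + 15\right) = 15 \left(\left(5 - 13\right) + 15\right) = 15 \left(-8 + 15\right) = 15 \cdot 7 = 105$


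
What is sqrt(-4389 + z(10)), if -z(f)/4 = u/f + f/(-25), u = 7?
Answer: 9*I*sqrt(1355)/5 ≈ 66.259*I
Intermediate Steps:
z(f) = -28/f + 4*f/25 (z(f) = -4*(7/f + f/(-25)) = -4*(7/f + f*(-1/25)) = -4*(7/f - f/25) = -28/f + 4*f/25)
sqrt(-4389 + z(10)) = sqrt(-4389 + (-28/10 + (4/25)*10)) = sqrt(-4389 + (-28*1/10 + 8/5)) = sqrt(-4389 + (-14/5 + 8/5)) = sqrt(-4389 - 6/5) = sqrt(-21951/5) = 9*I*sqrt(1355)/5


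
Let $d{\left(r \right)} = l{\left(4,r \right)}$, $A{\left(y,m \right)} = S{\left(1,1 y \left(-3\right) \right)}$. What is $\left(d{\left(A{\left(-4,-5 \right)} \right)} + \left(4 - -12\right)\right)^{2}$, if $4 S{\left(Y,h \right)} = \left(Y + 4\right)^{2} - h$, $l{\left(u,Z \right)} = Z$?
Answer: $\frac{5929}{16} \approx 370.56$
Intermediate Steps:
$S{\left(Y,h \right)} = - \frac{h}{4} + \frac{\left(4 + Y\right)^{2}}{4}$ ($S{\left(Y,h \right)} = \frac{\left(Y + 4\right)^{2} - h}{4} = \frac{\left(4 + Y\right)^{2} - h}{4} = - \frac{h}{4} + \frac{\left(4 + Y\right)^{2}}{4}$)
$A{\left(y,m \right)} = \frac{25}{4} + \frac{3 y}{4}$ ($A{\left(y,m \right)} = - \frac{1 y \left(-3\right)}{4} + \frac{\left(4 + 1\right)^{2}}{4} = - \frac{y \left(-3\right)}{4} + \frac{5^{2}}{4} = - \frac{\left(-3\right) y}{4} + \frac{1}{4} \cdot 25 = \frac{3 y}{4} + \frac{25}{4} = \frac{25}{4} + \frac{3 y}{4}$)
$d{\left(r \right)} = r$
$\left(d{\left(A{\left(-4,-5 \right)} \right)} + \left(4 - -12\right)\right)^{2} = \left(\left(\frac{25}{4} + \frac{3}{4} \left(-4\right)\right) + \left(4 - -12\right)\right)^{2} = \left(\left(\frac{25}{4} - 3\right) + \left(4 + 12\right)\right)^{2} = \left(\frac{13}{4} + 16\right)^{2} = \left(\frac{77}{4}\right)^{2} = \frac{5929}{16}$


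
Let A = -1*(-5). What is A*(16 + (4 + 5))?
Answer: 125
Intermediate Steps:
A = 5
A*(16 + (4 + 5)) = 5*(16 + (4 + 5)) = 5*(16 + 9) = 5*25 = 125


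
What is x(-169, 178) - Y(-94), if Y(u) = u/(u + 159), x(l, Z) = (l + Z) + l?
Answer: -10306/65 ≈ -158.55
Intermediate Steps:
x(l, Z) = Z + 2*l (x(l, Z) = (Z + l) + l = Z + 2*l)
Y(u) = u/(159 + u)
x(-169, 178) - Y(-94) = (178 + 2*(-169)) - (-94)/(159 - 94) = (178 - 338) - (-94)/65 = -160 - (-94)/65 = -160 - 1*(-94/65) = -160 + 94/65 = -10306/65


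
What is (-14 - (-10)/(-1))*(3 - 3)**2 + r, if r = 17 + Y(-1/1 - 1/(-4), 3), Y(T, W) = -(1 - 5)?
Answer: 21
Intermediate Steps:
Y(T, W) = 4 (Y(T, W) = -1*(-4) = 4)
r = 21 (r = 17 + 4 = 21)
(-14 - (-10)/(-1))*(3 - 3)**2 + r = (-14 - (-10)/(-1))*(3 - 3)**2 + 21 = (-14 - (-10)*(-1))*0**2 + 21 = (-14 - 1*10)*0 + 21 = (-14 - 10)*0 + 21 = -24*0 + 21 = 0 + 21 = 21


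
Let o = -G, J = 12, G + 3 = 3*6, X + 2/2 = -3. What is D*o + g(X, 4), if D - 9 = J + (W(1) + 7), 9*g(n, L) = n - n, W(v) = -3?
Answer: -375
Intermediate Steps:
X = -4 (X = -1 - 3 = -4)
G = 15 (G = -3 + 3*6 = -3 + 18 = 15)
o = -15 (o = -1*15 = -15)
g(n, L) = 0 (g(n, L) = (n - n)/9 = (1/9)*0 = 0)
D = 25 (D = 9 + (12 + (-3 + 7)) = 9 + (12 + 4) = 9 + 16 = 25)
D*o + g(X, 4) = 25*(-15) + 0 = -375 + 0 = -375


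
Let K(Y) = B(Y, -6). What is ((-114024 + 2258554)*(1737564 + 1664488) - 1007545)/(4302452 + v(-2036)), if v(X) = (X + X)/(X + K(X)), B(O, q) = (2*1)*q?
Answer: 1867725201411840/1101428221 ≈ 1.6957e+6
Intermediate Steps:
B(O, q) = 2*q
K(Y) = -12 (K(Y) = 2*(-6) = -12)
v(X) = 2*X/(-12 + X) (v(X) = (X + X)/(X - 12) = (2*X)/(-12 + X) = 2*X/(-12 + X))
((-114024 + 2258554)*(1737564 + 1664488) - 1007545)/(4302452 + v(-2036)) = ((-114024 + 2258554)*(1737564 + 1664488) - 1007545)/(4302452 + 2*(-2036)/(-12 - 2036)) = (2144530*3402052 - 1007545)/(4302452 + 2*(-2036)/(-2048)) = (7295802575560 - 1007545)/(4302452 + 2*(-2036)*(-1/2048)) = 7295801568015/(4302452 + 509/256) = 7295801568015/(1101428221/256) = 7295801568015*(256/1101428221) = 1867725201411840/1101428221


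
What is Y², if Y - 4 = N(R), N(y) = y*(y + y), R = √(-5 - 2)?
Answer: 100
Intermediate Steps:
R = I*√7 (R = √(-7) = I*√7 ≈ 2.6458*I)
N(y) = 2*y² (N(y) = y*(2*y) = 2*y²)
Y = -10 (Y = 4 + 2*(I*√7)² = 4 + 2*(-7) = 4 - 14 = -10)
Y² = (-10)² = 100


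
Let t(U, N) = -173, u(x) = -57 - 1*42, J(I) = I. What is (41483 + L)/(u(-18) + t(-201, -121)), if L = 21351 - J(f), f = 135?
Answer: -62699/272 ≈ -230.51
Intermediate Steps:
u(x) = -99 (u(x) = -57 - 42 = -99)
L = 21216 (L = 21351 - 1*135 = 21351 - 135 = 21216)
(41483 + L)/(u(-18) + t(-201, -121)) = (41483 + 21216)/(-99 - 173) = 62699/(-272) = 62699*(-1/272) = -62699/272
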